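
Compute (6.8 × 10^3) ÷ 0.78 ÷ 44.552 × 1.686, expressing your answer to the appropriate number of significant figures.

3.3 × 10^2

(6.8 × 10^3) ÷ 0.78 ÷ 44.552 × 1.686 = 329.91698551…
Multiplication/division keeps the fewest significant figures: 6.8 × 10^3 → 2 s.f., 0.78 → 2 s.f., 44.552 → 5 s.f., 1.686 → 4 s.f.; limit is 2.
Rounded to 2 significant figures: 3.3 × 10^2.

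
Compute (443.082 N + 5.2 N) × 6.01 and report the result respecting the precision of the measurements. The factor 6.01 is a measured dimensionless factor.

443.082 N + 5.2 N = 448.282 N; the sum is limited to 1 decimal place (4 s.f.).
Carrying full precision, 448.282 × 6.01 = 2694.17482 N; 6.01 has 3 s.f., so the result keeps min(4, 3) = 3 s.f.
Rounded to 3 significant figures: 2.69 × 10³ N.

2.69 × 10³ N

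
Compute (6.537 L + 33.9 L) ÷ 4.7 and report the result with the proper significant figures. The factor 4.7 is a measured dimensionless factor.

6.537 L + 33.9 L = 40.437 L; the sum is limited to 1 decimal place (3 s.f.).
Carrying full precision, 40.437 ÷ 4.7 = 8.60361702128… L; 4.7 has 2 s.f., so the result keeps min(3, 2) = 2 s.f.
Rounded to 2 significant figures: 8.6 L.

8.6 L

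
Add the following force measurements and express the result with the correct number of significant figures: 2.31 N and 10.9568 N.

2.31 N + 10.9568 N = 13.2668 N.
Addition/subtraction keeps the fewest decimal places: 2.31 → 2 decimal places, 10.9568 → 4 decimal places; limit is 2.
Rounded to 2 decimal places: 13.27 N.

13.27 N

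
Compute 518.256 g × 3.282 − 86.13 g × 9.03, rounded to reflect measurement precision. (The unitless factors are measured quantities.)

518.256 × 3.282 = 1700.916192 → 1701 g (4 s.f., last digit at the 10^0 place).
86.13 × 9.03 = 777.7539 → 778 g (3 s.f., last digit at the 10^0 place).
Difference: 923.162292 g; keep the coarser place, 10^0.
Result: 923 g.

923 g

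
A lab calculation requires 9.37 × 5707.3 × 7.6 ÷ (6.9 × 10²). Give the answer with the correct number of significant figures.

5.9 × 10²

9.37 × 5707.3 × 7.6 ÷ (6.9 × 10²) = 589.026445797…
Multiplication/division keeps the fewest significant figures: 9.37 → 3 s.f., 5707.3 → 5 s.f., 7.6 → 2 s.f., 6.9 × 10² → 2 s.f.; limit is 2.
Rounded to 2 significant figures: 5.9 × 10².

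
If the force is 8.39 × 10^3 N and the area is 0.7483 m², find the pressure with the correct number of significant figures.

1.12 × 10^4 Pa

pressure = 8.39 × 10^3 N ÷ 0.7483 m² = 11212.0807163… Pa.
8.39 × 10^3 has 3 significant figures; 0.7483 has 4.
Division/multiplication keeps the fewest: 3 significant figures.
Rounded: 1.12 × 10^4 Pa.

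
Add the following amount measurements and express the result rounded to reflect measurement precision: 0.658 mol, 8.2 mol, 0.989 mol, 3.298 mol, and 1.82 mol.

15.0 mol

0.658 mol + 8.2 mol + 0.989 mol + 3.298 mol + 1.82 mol = 14.965 mol.
Addition/subtraction keeps the fewest decimal places: 0.658 → 3 decimal places, 8.2 → 1 decimal place, 0.989 → 3 decimal places, 3.298 → 3 decimal places, 1.82 → 2 decimal places; limit is 1.
Rounded to 1 decimal place: 15.0 mol.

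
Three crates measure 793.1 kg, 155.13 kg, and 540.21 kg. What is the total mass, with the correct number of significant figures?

1488.4 kg

793.1 kg + 155.13 kg + 540.21 kg = 1488.44 kg.
Addition/subtraction keeps the fewest decimal places: 793.1 → 1 decimal place, 155.13 → 2 decimal places, 540.21 → 2 decimal places; limit is 1.
Rounded to 1 decimal place: 1488.4 kg.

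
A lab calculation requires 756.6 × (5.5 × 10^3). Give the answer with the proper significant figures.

756.6 × (5.5 × 10^3) = 4161300
Multiplication/division keeps the fewest significant figures: 756.6 → 4 s.f., 5.5 × 10^3 → 2 s.f.; limit is 2.
Rounded to 2 significant figures: 4.2 × 10^6.

4.2 × 10^6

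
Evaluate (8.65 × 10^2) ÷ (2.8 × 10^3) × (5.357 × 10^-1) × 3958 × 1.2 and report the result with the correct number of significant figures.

7.9 × 10^2

(8.65 × 10^2) ÷ (2.8 × 10^3) × (5.357 × 10^-1) × 3958 × 1.2 = 786.025722429…
Multiplication/division keeps the fewest significant figures: 8.65 × 10^2 → 3 s.f., 2.8 × 10^3 → 2 s.f., 5.357 × 10^-1 → 4 s.f., 3958 → 4 s.f., 1.2 → 2 s.f.; limit is 2.
Rounded to 2 significant figures: 7.9 × 10^2.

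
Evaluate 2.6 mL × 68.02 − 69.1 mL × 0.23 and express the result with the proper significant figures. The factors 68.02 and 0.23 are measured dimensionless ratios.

2.6 × 68.02 = 176.852 → 1.8 × 10² mL (2 s.f., last digit at the 10^1 place).
69.1 × 0.23 = 15.893 → 16 mL (2 s.f., last digit at the 10^0 place).
Difference: 160.959 mL; keep the coarser place, 10^1.
Result: 1.6 × 10² mL.

1.6 × 10² mL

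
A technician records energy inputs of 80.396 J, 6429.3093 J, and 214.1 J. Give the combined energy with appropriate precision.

6723.8 J

80.396 J + 6429.3093 J + 214.1 J = 6723.8053 J.
Addition/subtraction keeps the fewest decimal places: 80.396 → 3 decimal places, 6429.3093 → 4 decimal places, 214.1 → 1 decimal place; limit is 1.
Rounded to 1 decimal place: 6723.8 J.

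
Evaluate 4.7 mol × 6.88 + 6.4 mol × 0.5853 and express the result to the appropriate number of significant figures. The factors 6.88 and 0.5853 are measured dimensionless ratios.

36 mol

4.7 × 6.88 = 32.336 → 32 mol (2 s.f., last digit at the 10^0 place).
6.4 × 0.5853 = 3.74592 → 3.7 mol (2 s.f., last digit at the 10^-1 place).
Sum: 36.08192 mol; keep the coarser place, 10^0.
Result: 36 mol.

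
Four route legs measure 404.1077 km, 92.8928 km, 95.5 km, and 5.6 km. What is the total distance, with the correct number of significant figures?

404.1077 km + 92.8928 km + 95.5 km + 5.6 km = 598.1005 km.
Addition/subtraction keeps the fewest decimal places: 404.1077 → 4 decimal places, 92.8928 → 4 decimal places, 95.5 → 1 decimal place, 5.6 → 1 decimal place; limit is 1.
Rounded to 1 decimal place: 598.1 km.

598.1 km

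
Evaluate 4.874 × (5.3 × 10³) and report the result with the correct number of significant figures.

4.874 × (5.3 × 10³) = 25832.2
Multiplication/division keeps the fewest significant figures: 4.874 → 4 s.f., 5.3 × 10³ → 2 s.f.; limit is 2.
Rounded to 2 significant figures: 2.6 × 10⁴.

2.6 × 10⁴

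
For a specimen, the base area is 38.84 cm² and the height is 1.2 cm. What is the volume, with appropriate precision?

volume = 38.84 cm² × 1.2 cm = 46.608 cm³.
38.84 has 4 significant figures; 1.2 has 2.
Division/multiplication keeps the fewest: 2 significant figures.
Rounded: 47 cm³.

47 cm³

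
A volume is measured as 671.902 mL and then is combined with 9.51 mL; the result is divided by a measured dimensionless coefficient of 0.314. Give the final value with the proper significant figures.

671.902 mL + 9.51 mL = 681.412 mL; the sum is limited to 2 decimal places (5 s.f.).
Carrying full precision, 681.412 ÷ 0.314 = 2170.10191083… mL; 0.314 has 3 s.f., so the result keeps min(5, 3) = 3 s.f.
Rounded to 3 significant figures: 2.17 × 10³ mL.

2.17 × 10³ mL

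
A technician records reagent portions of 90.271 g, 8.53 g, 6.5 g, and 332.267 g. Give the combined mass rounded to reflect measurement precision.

90.271 g + 8.53 g + 6.5 g + 332.267 g = 437.568 g.
Addition/subtraction keeps the fewest decimal places: 90.271 → 3 decimal places, 8.53 → 2 decimal places, 6.5 → 1 decimal place, 332.267 → 3 decimal places; limit is 1.
Rounded to 1 decimal place: 437.6 g.

437.6 g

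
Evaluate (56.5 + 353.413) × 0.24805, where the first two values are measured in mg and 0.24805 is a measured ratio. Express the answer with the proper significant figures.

56.5 mg + 353.413 mg = 409.913 mg; the sum is limited to 1 decimal place (4 s.f.).
Carrying full precision, 409.913 × 0.24805 = 101.67891965 mg; 0.24805 has 5 s.f., so the result keeps min(4, 5) = 4 s.f.
Rounded to 4 significant figures: 101.7 mg.

101.7 mg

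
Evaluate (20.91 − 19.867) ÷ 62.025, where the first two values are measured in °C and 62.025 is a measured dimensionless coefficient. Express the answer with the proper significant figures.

0.0168 °C

20.91 °C − 19.867 °C = 1.043 °C; the difference is limited to 2 decimal places (3 s.f.).
Carrying full precision, 1.043 ÷ 62.025 = 0.0168158000806… °C; 62.025 has 5 s.f., so the result keeps min(3, 5) = 3 s.f.
Rounded to 3 significant figures: 0.0168 °C.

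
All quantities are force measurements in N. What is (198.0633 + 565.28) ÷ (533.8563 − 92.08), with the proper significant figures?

1.7279

198.0633 + 565.28 = 763.3433, limited to 2 d.p. → 5 s.f.; 533.8563 − 92.08 = 441.7763, limited to 2 d.p. → 5 s.f.
Carrying full precision, 763.3433 ÷ 441.7763 = 1.72789554351…; keep min(5, 5) = 5 s.f.
Rounded to 5 significant figures: 1.7279.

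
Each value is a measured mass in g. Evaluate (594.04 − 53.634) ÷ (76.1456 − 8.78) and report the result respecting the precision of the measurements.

594.04 − 53.634 = 540.406, limited to 2 d.p. → 5 s.f.; 76.1456 − 8.78 = 67.3656, limited to 2 d.p. → 4 s.f.
Carrying full precision, 540.406 ÷ 67.3656 = 8.02198748323…; keep min(5, 4) = 4 s.f.
Rounded to 4 significant figures: 8.022.

8.022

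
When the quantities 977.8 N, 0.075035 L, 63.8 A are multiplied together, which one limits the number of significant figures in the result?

977.8 N → 4 s.f.; 0.075035 L → 5 s.f.; 63.8 A → 3 s.f.
The fewest is 3 significant figures, from 63.8 A.

63.8 A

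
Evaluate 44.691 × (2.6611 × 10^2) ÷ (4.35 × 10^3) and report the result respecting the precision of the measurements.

2.73

44.691 × (2.6611 × 10^2) ÷ (4.35 × 10^3) = 2.73395908276…
Multiplication/division keeps the fewest significant figures: 44.691 → 5 s.f., 2.6611 × 10^2 → 5 s.f., 4.35 × 10^3 → 3 s.f.; limit is 3.
Rounded to 3 significant figures: 2.73.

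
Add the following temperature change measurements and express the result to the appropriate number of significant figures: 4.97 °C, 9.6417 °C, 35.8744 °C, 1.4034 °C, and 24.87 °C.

76.76 °C

4.97 °C + 9.6417 °C + 35.8744 °C + 1.4034 °C + 24.87 °C = 76.7595 °C.
Addition/subtraction keeps the fewest decimal places: 4.97 → 2 decimal places, 9.6417 → 4 decimal places, 35.8744 → 4 decimal places, 1.4034 → 4 decimal places, 24.87 → 2 decimal places; limit is 2.
Rounded to 2 decimal places: 76.76 °C.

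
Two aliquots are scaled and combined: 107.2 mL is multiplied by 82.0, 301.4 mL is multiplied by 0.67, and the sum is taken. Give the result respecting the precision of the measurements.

8.99 × 10³ mL

107.2 × 82.0 = 8790.4 → 8.79 × 10³ mL (3 s.f., last digit at the 10^1 place).
301.4 × 0.67 = 201.938 → 2.0 × 10² mL (2 s.f., last digit at the 10^1 place).
Sum: 8992.338 mL; keep the coarser place, 10^1.
Result: 8.99 × 10³ mL.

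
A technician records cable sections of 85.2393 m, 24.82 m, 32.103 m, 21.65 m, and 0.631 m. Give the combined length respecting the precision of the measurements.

164.44 m

85.2393 m + 24.82 m + 32.103 m + 21.65 m + 0.631 m = 164.4433 m.
Addition/subtraction keeps the fewest decimal places: 85.2393 → 4 decimal places, 24.82 → 2 decimal places, 32.103 → 3 decimal places, 21.65 → 2 decimal places, 0.631 → 3 decimal places; limit is 2.
Rounded to 2 decimal places: 164.44 m.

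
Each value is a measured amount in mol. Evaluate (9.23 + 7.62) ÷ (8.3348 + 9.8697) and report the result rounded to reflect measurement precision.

9.256 × 10^-1

9.23 + 7.62 = 16.85, limited to 2 d.p. → 4 s.f.; 8.3348 + 9.8697 = 18.2045, limited to 4 d.p. → 6 s.f.
Carrying full precision, 16.85 ÷ 18.2045 = 0.925595319839…; keep min(4, 6) = 4 s.f.
Rounded to 4 significant figures: 9.256 × 10^-1.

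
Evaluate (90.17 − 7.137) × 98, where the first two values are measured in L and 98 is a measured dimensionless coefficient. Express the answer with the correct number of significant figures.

90.17 L − 7.137 L = 83.033 L; the difference is limited to 2 decimal places (4 s.f.).
Carrying full precision, 83.033 × 98 = 8137.234 L; 98 has 2 s.f., so the result keeps min(4, 2) = 2 s.f.
Rounded to 2 significant figures: 8.1 × 10³ L.

8.1 × 10³ L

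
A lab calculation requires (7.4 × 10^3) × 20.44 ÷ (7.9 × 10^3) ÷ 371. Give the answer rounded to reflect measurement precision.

(7.4 × 10^3) × 20.44 ÷ (7.9 × 10^3) ÷ 371 = 0.0516073561022…
Multiplication/division keeps the fewest significant figures: 7.4 × 10^3 → 2 s.f., 20.44 → 4 s.f., 7.9 × 10^3 → 2 s.f., 371 → 3 s.f.; limit is 2.
Rounded to 2 significant figures: 0.052.

0.052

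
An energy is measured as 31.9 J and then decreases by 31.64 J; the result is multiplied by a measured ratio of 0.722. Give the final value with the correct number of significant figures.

31.9 J − 31.64 J = 0.26 J; the difference is limited to 1 decimal place (1 s.f.).
Carrying full precision, 0.26 × 0.722 = 0.18772 J; 0.722 has 3 s.f., so the result keeps min(1, 3) = 1 s.f.
Rounded to 1 significant figure: 0.2 J.

0.2 J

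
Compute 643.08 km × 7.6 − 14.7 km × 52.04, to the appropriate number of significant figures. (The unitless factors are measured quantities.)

643.08 × 7.6 = 4887.408 → 4.9 × 10³ km (2 s.f., last digit at the 10^2 place).
14.7 × 52.04 = 764.988 → 765 km (3 s.f., last digit at the 10^0 place).
Difference: 4122.42 km; keep the coarser place, 10^2.
Result: 4.1 × 10³ km.

4.1 × 10³ km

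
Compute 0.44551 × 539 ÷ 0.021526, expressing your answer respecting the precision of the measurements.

0.44551 × 539 ÷ 0.021526 = 11155.3419121…
Multiplication/division keeps the fewest significant figures: 0.44551 → 5 s.f., 539 → 3 s.f., 0.021526 → 5 s.f.; limit is 3.
Rounded to 3 significant figures: 1.12 × 10^4.

1.12 × 10^4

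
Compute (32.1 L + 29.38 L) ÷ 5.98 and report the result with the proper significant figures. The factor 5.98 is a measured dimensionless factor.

10.3 L

32.1 L + 29.38 L = 61.48 L; the sum is limited to 1 decimal place (3 s.f.).
Carrying full precision, 61.48 ÷ 5.98 = 10.2809364548… L; 5.98 has 3 s.f., so the result keeps min(3, 3) = 3 s.f.
Rounded to 3 significant figures: 10.3 L.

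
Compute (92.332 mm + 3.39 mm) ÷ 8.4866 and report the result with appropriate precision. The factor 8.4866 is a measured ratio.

11.28 mm

92.332 mm + 3.39 mm = 95.722 mm; the sum is limited to 2 decimal places (4 s.f.).
Carrying full precision, 95.722 ÷ 8.4866 = 11.2791930809… mm; 8.4866 has 5 s.f., so the result keeps min(4, 5) = 4 s.f.
Rounded to 4 significant figures: 11.28 mm.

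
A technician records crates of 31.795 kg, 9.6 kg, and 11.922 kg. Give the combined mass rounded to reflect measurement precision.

31.795 kg + 9.6 kg + 11.922 kg = 53.317 kg.
Addition/subtraction keeps the fewest decimal places: 31.795 → 3 decimal places, 9.6 → 1 decimal place, 11.922 → 3 decimal places; limit is 1.
Rounded to 1 decimal place: 53.3 kg.

53.3 kg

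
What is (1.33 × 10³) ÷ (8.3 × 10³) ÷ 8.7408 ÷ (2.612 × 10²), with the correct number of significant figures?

7.0 × 10⁻⁵

(1.33 × 10³) ÷ (8.3 × 10³) ÷ 8.7408 ÷ (2.612 × 10²) = 0.0000701857900312…
Multiplication/division keeps the fewest significant figures: 1.33 × 10³ → 3 s.f., 8.3 × 10³ → 2 s.f., 8.7408 → 5 s.f., 2.612 × 10² → 4 s.f.; limit is 2.
Rounded to 2 significant figures: 7.0 × 10⁻⁵.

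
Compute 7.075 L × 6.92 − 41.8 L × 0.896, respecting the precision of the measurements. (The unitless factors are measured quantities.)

11.5 L

7.075 × 6.92 = 48.959 → 49.0 L (3 s.f., last digit at the 10^-1 place).
41.8 × 0.896 = 37.4528 → 37.5 L (3 s.f., last digit at the 10^-1 place).
Difference: 11.5062 L; keep the coarser place, 10^-1.
Result: 11.5 L.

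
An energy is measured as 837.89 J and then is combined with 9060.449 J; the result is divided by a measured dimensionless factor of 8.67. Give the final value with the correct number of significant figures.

837.89 J + 9060.449 J = 9898.339 J; the sum is limited to 2 decimal places (6 s.f.).
Carrying full precision, 9898.339 ÷ 8.67 = 1141.67693195… J; 8.67 has 3 s.f., so the result keeps min(6, 3) = 3 s.f.
Rounded to 3 significant figures: 1.14 × 10^3 J.

1.14 × 10^3 J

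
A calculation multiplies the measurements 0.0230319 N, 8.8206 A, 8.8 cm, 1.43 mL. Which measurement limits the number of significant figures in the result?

8.8 cm

0.0230319 N → 6 s.f.; 8.8206 A → 5 s.f.; 8.8 cm → 2 s.f.; 1.43 mL → 3 s.f.
The fewest is 2 significant figures, from 8.8 cm.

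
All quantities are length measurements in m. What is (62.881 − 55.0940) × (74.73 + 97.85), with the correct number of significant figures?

1.344 × 10³ m²

62.881 − 55.0940 = 7.7870, limited to 3 d.p. → 4 s.f.; 74.73 + 97.85 = 172.58, limited to 2 d.p. → 5 s.f.
Carrying full precision, 7.7870 × 172.58 = 1343.88046; keep min(4, 5) = 4 s.f.
Rounded to 4 significant figures: 1.344 × 10³ m².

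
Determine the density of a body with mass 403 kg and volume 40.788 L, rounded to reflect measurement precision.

density = 403 kg ÷ 40.788 L = 9.88035696774… kg/L.
403 has 3 significant figures; 40.788 has 5.
Division/multiplication keeps the fewest: 3 significant figures.
Rounded: 9.88 kg/L.

9.88 kg/L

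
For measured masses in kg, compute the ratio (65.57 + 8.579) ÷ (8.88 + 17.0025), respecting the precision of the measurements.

65.57 + 8.579 = 74.149, limited to 2 d.p. → 4 s.f.; 8.88 + 17.0025 = 25.8825, limited to 2 d.p. → 4 s.f.
Carrying full precision, 74.149 ÷ 25.8825 = 2.86483144982…; keep min(4, 4) = 4 s.f.
Rounded to 4 significant figures: 2.865.

2.865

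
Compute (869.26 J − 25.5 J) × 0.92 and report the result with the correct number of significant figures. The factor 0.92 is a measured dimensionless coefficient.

869.26 J − 25.5 J = 843.76 J; the difference is limited to 1 decimal place (4 s.f.).
Carrying full precision, 843.76 × 0.92 = 776.2592 J; 0.92 has 2 s.f., so the result keeps min(4, 2) = 2 s.f.
Rounded to 2 significant figures: 7.8 × 10^2 J.

7.8 × 10^2 J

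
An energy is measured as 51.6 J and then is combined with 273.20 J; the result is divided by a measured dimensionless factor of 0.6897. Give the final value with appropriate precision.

51.6 J + 273.20 J = 324.80 J; the sum is limited to 1 decimal place (4 s.f.).
Carrying full precision, 324.80 ÷ 0.6897 = 470.92938959… J; 0.6897 has 4 s.f., so the result keeps min(4, 4) = 4 s.f.
Rounded to 4 significant figures: 470.9 J.

470.9 J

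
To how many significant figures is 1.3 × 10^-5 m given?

2

1.3 × 10^-5: in scientific notation every digit of the coefficient is significant.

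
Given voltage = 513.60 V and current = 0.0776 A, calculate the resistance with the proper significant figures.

resistance = 513.60 V ÷ 0.0776 A = 6618.55670103… Ω.
513.60 has 5 significant figures; 0.0776 has 3.
Division/multiplication keeps the fewest: 3 significant figures.
Rounded: 6.62 × 10^3 Ω.

6.62 × 10^3 Ω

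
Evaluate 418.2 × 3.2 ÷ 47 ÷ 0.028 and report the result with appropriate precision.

1.0 × 10³

418.2 × 3.2 ÷ 47 ÷ 0.028 = 1016.89969605…
Multiplication/division keeps the fewest significant figures: 418.2 → 4 s.f., 3.2 → 2 s.f., 47 → 2 s.f., 0.028 → 2 s.f.; limit is 2.
Rounded to 2 significant figures: 1.0 × 10³.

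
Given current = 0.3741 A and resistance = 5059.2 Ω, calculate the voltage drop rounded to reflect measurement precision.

1893 V

voltage drop = 0.3741 A × 5059.2 Ω = 1892.64672 V.
0.3741 has 4 significant figures; 5059.2 has 5.
Division/multiplication keeps the fewest: 4 significant figures.
Rounded: 1893 V.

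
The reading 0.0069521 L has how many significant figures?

0.0069521: leading zeros are not significant.

5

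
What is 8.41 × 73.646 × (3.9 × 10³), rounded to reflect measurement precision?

2.4 × 10⁶

8.41 × 73.646 × (3.9 × 10³) = 2415515.154
Multiplication/division keeps the fewest significant figures: 8.41 → 3 s.f., 73.646 → 5 s.f., 3.9 × 10³ → 2 s.f.; limit is 2.
Rounded to 2 significant figures: 2.4 × 10⁶.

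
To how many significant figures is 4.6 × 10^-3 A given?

2

4.6 × 10^-3: in scientific notation every digit of the coefficient is significant.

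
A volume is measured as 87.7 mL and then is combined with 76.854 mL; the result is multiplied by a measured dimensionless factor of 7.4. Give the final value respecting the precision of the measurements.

1.2 × 10³ mL

87.7 mL + 76.854 mL = 164.554 mL; the sum is limited to 1 decimal place (4 s.f.).
Carrying full precision, 164.554 × 7.4 = 1217.6996 mL; 7.4 has 2 s.f., so the result keeps min(4, 2) = 2 s.f.
Rounded to 2 significant figures: 1.2 × 10³ mL.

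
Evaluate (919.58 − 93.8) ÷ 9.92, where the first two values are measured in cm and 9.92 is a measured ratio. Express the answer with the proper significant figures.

919.58 cm − 93.8 cm = 825.78 cm; the difference is limited to 1 decimal place (4 s.f.).
Carrying full precision, 825.78 ÷ 9.92 = 83.2439516129… cm; 9.92 has 3 s.f., so the result keeps min(4, 3) = 3 s.f.
Rounded to 3 significant figures: 83.2 cm.

83.2 cm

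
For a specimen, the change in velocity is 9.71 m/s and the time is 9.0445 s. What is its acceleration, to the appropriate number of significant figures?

1.07 m/s²

acceleration = 9.71 m/s ÷ 9.0445 s = 1.07358062911… m/s².
9.71 has 3 significant figures; 9.0445 has 5.
Division/multiplication keeps the fewest: 3 significant figures.
Rounded: 1.07 m/s².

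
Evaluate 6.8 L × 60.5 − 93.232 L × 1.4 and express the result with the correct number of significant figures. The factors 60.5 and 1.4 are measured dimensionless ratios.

6.8 × 60.5 = 411.4 → 4.1 × 10² L (2 s.f., last digit at the 10^1 place).
93.232 × 1.4 = 130.5248 → 1.3 × 10² L (2 s.f., last digit at the 10^1 place).
Difference: 280.8752 L; keep the coarser place, 10^1.
Result: 2.8 × 10² L.

2.8 × 10² L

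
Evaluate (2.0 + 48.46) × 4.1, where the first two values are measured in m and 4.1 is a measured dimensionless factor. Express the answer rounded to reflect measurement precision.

2.0 m + 48.46 m = 50.46 m; the sum is limited to 1 decimal place (3 s.f.).
Carrying full precision, 50.46 × 4.1 = 206.886 m; 4.1 has 2 s.f., so the result keeps min(3, 2) = 2 s.f.
Rounded to 2 significant figures: 2.1 × 10² m.

2.1 × 10² m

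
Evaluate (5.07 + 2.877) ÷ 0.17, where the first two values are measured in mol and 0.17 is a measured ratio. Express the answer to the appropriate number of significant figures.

47 mol

5.07 mol + 2.877 mol = 7.947 mol; the sum is limited to 2 decimal places (3 s.f.).
Carrying full precision, 7.947 ÷ 0.17 = 46.7470588235… mol; 0.17 has 2 s.f., so the result keeps min(3, 2) = 2 s.f.
Rounded to 2 significant figures: 47 mol.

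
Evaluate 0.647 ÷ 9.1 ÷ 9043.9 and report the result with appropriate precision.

7.9 × 10⁻⁶

0.647 ÷ 9.1 ÷ 9043.9 = 0.00000786153109819…
Multiplication/division keeps the fewest significant figures: 0.647 → 3 s.f., 9.1 → 2 s.f., 9043.9 → 5 s.f.; limit is 2.
Rounded to 2 significant figures: 7.9 × 10⁻⁶.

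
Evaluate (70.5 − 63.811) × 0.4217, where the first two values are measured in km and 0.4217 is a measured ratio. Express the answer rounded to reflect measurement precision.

70.5 km − 63.811 km = 6.689 km; the difference is limited to 1 decimal place (2 s.f.).
Carrying full precision, 6.689 × 0.4217 = 2.8207513 km; 0.4217 has 4 s.f., so the result keeps min(2, 4) = 2 s.f.
Rounded to 2 significant figures: 2.8 km.

2.8 km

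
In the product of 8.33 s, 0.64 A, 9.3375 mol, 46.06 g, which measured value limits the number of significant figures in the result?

0.64 A

8.33 s → 3 s.f.; 0.64 A → 2 s.f.; 9.3375 mol → 5 s.f.; 46.06 g → 4 s.f.
The fewest is 2 significant figures, from 0.64 A.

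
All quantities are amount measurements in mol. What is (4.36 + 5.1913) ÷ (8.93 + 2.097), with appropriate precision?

4.36 + 5.1913 = 9.5513, limited to 2 d.p. → 3 s.f.; 8.93 + 2.097 = 11.027, limited to 2 d.p. → 4 s.f.
Carrying full precision, 9.5513 ÷ 11.027 = 0.866173936701…; keep min(3, 4) = 3 s.f.
Rounded to 3 significant figures: 0.866.

0.866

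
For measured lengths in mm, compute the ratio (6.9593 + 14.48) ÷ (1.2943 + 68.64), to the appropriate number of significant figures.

6.9593 + 14.48 = 21.4393, limited to 2 d.p. → 4 s.f.; 1.2943 + 68.64 = 69.9343, limited to 2 d.p. → 4 s.f.
Carrying full precision, 21.4393 ÷ 69.9343 = 0.306563445977…; keep min(4, 4) = 4 s.f.
Rounded to 4 significant figures: 0.3066.

0.3066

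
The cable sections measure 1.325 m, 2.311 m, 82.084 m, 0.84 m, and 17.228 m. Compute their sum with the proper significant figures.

103.79 m

1.325 m + 2.311 m + 82.084 m + 0.84 m + 17.228 m = 103.788 m.
Addition/subtraction keeps the fewest decimal places: 1.325 → 3 decimal places, 2.311 → 3 decimal places, 82.084 → 3 decimal places, 0.84 → 2 decimal places, 17.228 → 3 decimal places; limit is 2.
Rounded to 2 decimal places: 103.79 m.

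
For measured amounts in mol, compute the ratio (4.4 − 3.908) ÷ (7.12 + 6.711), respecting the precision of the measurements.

4.4 − 3.908 = 0.492, limited to 1 d.p. → 1 s.f.; 7.12 + 6.711 = 13.831, limited to 2 d.p. → 4 s.f.
Carrying full precision, 0.492 ÷ 13.831 = 0.0355722652014…; keep min(1, 4) = 1 s.f.
Rounded to 1 significant figure: 4 × 10^-2.

4 × 10^-2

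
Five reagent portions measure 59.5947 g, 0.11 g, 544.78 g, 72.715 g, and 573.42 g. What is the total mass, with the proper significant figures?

59.5947 g + 0.11 g + 544.78 g + 72.715 g + 573.42 g = 1250.6197 g.
Addition/subtraction keeps the fewest decimal places: 59.5947 → 4 decimal places, 0.11 → 2 decimal places, 544.78 → 2 decimal places, 72.715 → 3 decimal places, 573.42 → 2 decimal places; limit is 2.
Rounded to 2 decimal places: 1250.62 g.

1250.62 g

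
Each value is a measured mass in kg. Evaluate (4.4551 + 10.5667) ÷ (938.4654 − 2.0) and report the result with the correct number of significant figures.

4.4551 + 10.5667 = 15.0218, limited to 4 d.p. → 6 s.f.; 938.4654 − 2.0 = 936.4654, limited to 1 d.p. → 4 s.f.
Carrying full precision, 15.0218 ÷ 936.4654 = 0.0160409557043…; keep min(6, 4) = 4 s.f.
Rounded to 4 significant figures: 0.01604.

0.01604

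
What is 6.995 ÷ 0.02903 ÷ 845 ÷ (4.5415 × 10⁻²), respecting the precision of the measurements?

6.28

6.995 ÷ 0.02903 ÷ 845 ÷ (4.5415 × 10⁻²) = 6.27891574644…
Multiplication/division keeps the fewest significant figures: 6.995 → 4 s.f., 0.02903 → 4 s.f., 845 → 3 s.f., 4.5415 × 10⁻² → 5 s.f.; limit is 3.
Rounded to 3 significant figures: 6.28.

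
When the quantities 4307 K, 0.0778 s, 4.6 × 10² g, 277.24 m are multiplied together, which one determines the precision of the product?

4.6 × 10² g

4307 K → 4 s.f.; 0.0778 s → 3 s.f.; 4.6 × 10² g → 2 s.f.; 277.24 m → 5 s.f.
The fewest is 2 significant figures, from 4.6 × 10² g.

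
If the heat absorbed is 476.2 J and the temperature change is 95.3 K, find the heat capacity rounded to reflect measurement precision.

5.00 J/K

heat capacity = 476.2 J ÷ 95.3 K = 4.99685204617… J/K.
476.2 has 4 significant figures; 95.3 has 3.
Division/multiplication keeps the fewest: 3 significant figures.
Rounded: 5.00 J/K.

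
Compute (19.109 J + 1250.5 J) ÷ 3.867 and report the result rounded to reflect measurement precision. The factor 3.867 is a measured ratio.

328.3 J

19.109 J + 1250.5 J = 1269.609 J; the sum is limited to 1 decimal place (5 s.f.).
Carrying full precision, 1269.609 ÷ 3.867 = 328.318851823… J; 3.867 has 4 s.f., so the result keeps min(5, 4) = 4 s.f.
Rounded to 4 significant figures: 328.3 J.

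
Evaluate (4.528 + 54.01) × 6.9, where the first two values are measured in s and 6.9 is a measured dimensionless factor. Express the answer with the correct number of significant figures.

4.0 × 10² s

4.528 s + 54.01 s = 58.538 s; the sum is limited to 2 decimal places (4 s.f.).
Carrying full precision, 58.538 × 6.9 = 403.9122 s; 6.9 has 2 s.f., so the result keeps min(4, 2) = 2 s.f.
Rounded to 2 significant figures: 4.0 × 10² s.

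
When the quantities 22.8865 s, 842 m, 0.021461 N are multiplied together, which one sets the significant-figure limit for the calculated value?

842 m

22.8865 s → 6 s.f.; 842 m → 3 s.f.; 0.021461 N → 5 s.f.
The fewest is 3 significant figures, from 842 m.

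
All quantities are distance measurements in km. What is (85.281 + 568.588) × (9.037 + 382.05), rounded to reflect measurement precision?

85.281 + 568.588 = 653.869, limited to 3 d.p. → 6 s.f.; 9.037 + 382.05 = 391.087, limited to 2 d.p. → 5 s.f.
Carrying full precision, 653.869 × 391.087 = 255719.665603; keep min(6, 5) = 5 s.f.
Rounded to 5 significant figures: 2.5572 × 10^5 km².

2.5572 × 10^5 km²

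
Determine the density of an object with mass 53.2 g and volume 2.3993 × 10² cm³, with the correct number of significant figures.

0.222 g/cm³

density = 53.2 g ÷ 2.3993 × 10² cm³ = 0.221731338307… g/cm³.
53.2 has 3 significant figures; 2.3993 × 10² has 5.
Division/multiplication keeps the fewest: 3 significant figures.
Rounded: 0.222 g/cm³.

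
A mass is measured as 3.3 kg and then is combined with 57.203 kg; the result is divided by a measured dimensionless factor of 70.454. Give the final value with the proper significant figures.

0.859 kg

3.3 kg + 57.203 kg = 60.503 kg; the sum is limited to 1 decimal place (3 s.f.).
Carrying full precision, 60.503 ÷ 70.454 = 0.858758906521… kg; 70.454 has 5 s.f., so the result keeps min(3, 5) = 3 s.f.
Rounded to 3 significant figures: 0.859 kg.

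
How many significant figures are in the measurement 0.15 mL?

2

0.15: leading zeros are not significant.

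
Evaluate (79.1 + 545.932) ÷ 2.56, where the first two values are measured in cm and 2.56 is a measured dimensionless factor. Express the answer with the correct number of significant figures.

244 cm

79.1 cm + 545.932 cm = 625.032 cm; the sum is limited to 1 decimal place (4 s.f.).
Carrying full precision, 625.032 ÷ 2.56 = 244.153125 cm; 2.56 has 3 s.f., so the result keeps min(4, 3) = 3 s.f.
Rounded to 3 significant figures: 244 cm.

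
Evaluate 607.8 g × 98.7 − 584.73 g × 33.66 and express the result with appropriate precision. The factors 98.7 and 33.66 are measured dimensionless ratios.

4.03 × 10^4 g

607.8 × 98.7 = 59989.86 → 6.00 × 10^4 g (3 s.f., last digit at the 10^2 place).
584.73 × 33.66 = 19682.0118 → 1.968 × 10^4 g (4 s.f., last digit at the 10^1 place).
Difference: 40307.8482 g; keep the coarser place, 10^2.
Result: 4.03 × 10^4 g.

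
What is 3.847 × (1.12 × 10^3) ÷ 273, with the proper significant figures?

3.847 × (1.12 × 10^3) ÷ 273 = 15.7825641026…
Multiplication/division keeps the fewest significant figures: 3.847 → 4 s.f., 1.12 × 10^3 → 3 s.f., 273 → 3 s.f.; limit is 3.
Rounded to 3 significant figures: 15.8.

15.8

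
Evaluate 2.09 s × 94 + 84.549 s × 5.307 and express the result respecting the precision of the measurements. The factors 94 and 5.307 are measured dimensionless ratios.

2.09 × 94 = 196.46 → 2.0 × 10² s (2 s.f., last digit at the 10^1 place).
84.549 × 5.307 = 448.701543 → 448.7 s (4 s.f., last digit at the 10^-1 place).
Sum: 645.161543 s; keep the coarser place, 10^1.
Result: 6.5 × 10² s.

6.5 × 10² s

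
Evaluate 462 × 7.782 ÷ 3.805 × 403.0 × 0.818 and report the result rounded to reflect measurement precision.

3.11 × 10⁵

462 × 7.782 ÷ 3.805 × 403.0 × 0.818 = 311484.823058…
Multiplication/division keeps the fewest significant figures: 462 → 3 s.f., 7.782 → 4 s.f., 3.805 → 4 s.f., 403.0 → 4 s.f., 0.818 → 3 s.f.; limit is 3.
Rounded to 3 significant figures: 3.11 × 10⁵.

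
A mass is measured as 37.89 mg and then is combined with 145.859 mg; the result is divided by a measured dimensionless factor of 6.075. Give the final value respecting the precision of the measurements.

30.25 mg

37.89 mg + 145.859 mg = 183.749 mg; the sum is limited to 2 decimal places (5 s.f.).
Carrying full precision, 183.749 ÷ 6.075 = 30.2467489712… mg; 6.075 has 4 s.f., so the result keeps min(5, 4) = 4 s.f.
Rounded to 4 significant figures: 30.25 mg.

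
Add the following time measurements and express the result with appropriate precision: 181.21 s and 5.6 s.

186.8 s

181.21 s + 5.6 s = 186.81 s.
Addition/subtraction keeps the fewest decimal places: 181.21 → 2 decimal places, 5.6 → 1 decimal place; limit is 1.
Rounded to 1 decimal place: 186.8 s.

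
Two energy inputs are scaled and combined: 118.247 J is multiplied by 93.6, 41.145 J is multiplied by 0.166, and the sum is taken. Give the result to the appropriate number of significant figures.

1.11 × 10^4 J

118.247 × 93.6 = 11067.9192 → 1.11 × 10^4 J (3 s.f., last digit at the 10^2 place).
41.145 × 0.166 = 6.83007 → 6.83 J (3 s.f., last digit at the 10^-2 place).
Sum: 11074.74927 J; keep the coarser place, 10^2.
Result: 1.11 × 10^4 J.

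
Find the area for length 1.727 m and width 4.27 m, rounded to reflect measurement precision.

area = 1.727 m × 4.27 m = 7.37429 m².
1.727 has 4 significant figures; 4.27 has 3.
Division/multiplication keeps the fewest: 3 significant figures.
Rounded: 7.37 m².

7.37 m²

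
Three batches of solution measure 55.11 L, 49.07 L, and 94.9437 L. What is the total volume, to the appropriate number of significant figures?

199.12 L

55.11 L + 49.07 L + 94.9437 L = 199.1237 L.
Addition/subtraction keeps the fewest decimal places: 55.11 → 2 decimal places, 49.07 → 2 decimal places, 94.9437 → 4 decimal places; limit is 2.
Rounded to 2 decimal places: 199.12 L.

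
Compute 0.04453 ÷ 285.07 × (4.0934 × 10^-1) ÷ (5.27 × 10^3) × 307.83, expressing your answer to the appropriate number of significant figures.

0.04453 ÷ 285.07 × (4.0934 × 10^-1) ÷ (5.27 × 10^3) × 307.83 = 0.00000373495773558…
Multiplication/division keeps the fewest significant figures: 0.04453 → 4 s.f., 285.07 → 5 s.f., 4.0934 × 10^-1 → 5 s.f., 5.27 × 10^3 → 3 s.f., 307.83 → 5 s.f.; limit is 3.
Rounded to 3 significant figures: 3.73 × 10^-6.

3.73 × 10^-6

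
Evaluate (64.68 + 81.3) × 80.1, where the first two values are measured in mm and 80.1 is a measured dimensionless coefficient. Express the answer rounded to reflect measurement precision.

1.17 × 10^4 mm

64.68 mm + 81.3 mm = 145.98 mm; the sum is limited to 1 decimal place (4 s.f.).
Carrying full precision, 145.98 × 80.1 = 11692.998 mm; 80.1 has 3 s.f., so the result keeps min(4, 3) = 3 s.f.
Rounded to 3 significant figures: 1.17 × 10^4 mm.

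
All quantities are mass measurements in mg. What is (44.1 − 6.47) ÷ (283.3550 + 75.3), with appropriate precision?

44.1 − 6.47 = 37.63, limited to 1 d.p. → 3 s.f.; 283.3550 + 75.3 = 358.6550, limited to 1 d.p. → 4 s.f.
Carrying full precision, 37.63 ÷ 358.6550 = 0.104919769695…; keep min(3, 4) = 3 s.f.
Rounded to 3 significant figures: 0.105.

0.105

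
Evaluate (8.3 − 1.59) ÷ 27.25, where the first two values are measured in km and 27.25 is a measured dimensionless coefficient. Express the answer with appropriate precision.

8.3 km − 1.59 km = 6.71 km; the difference is limited to 1 decimal place (2 s.f.).
Carrying full precision, 6.71 ÷ 27.25 = 0.24623853211… km; 27.25 has 4 s.f., so the result keeps min(2, 4) = 2 s.f.
Rounded to 2 significant figures: 0.25 km.

0.25 km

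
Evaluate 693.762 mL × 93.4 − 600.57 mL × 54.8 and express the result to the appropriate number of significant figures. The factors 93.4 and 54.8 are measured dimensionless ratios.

693.762 × 93.4 = 64797.3708 → 6.48 × 10^4 mL (3 s.f., last digit at the 10^2 place).
600.57 × 54.8 = 32911.236 → 3.29 × 10^4 mL (3 s.f., last digit at the 10^2 place).
Difference: 31886.1348 mL; keep the coarser place, 10^2.
Result: 3.19 × 10^4 mL.

3.19 × 10^4 mL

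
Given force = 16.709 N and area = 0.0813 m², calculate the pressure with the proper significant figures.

pressure = 16.709 N ÷ 0.0813 m² = 205.522755228… Pa.
16.709 has 5 significant figures; 0.0813 has 3.
Division/multiplication keeps the fewest: 3 significant figures.
Rounded: 2.06 × 10^2 Pa.

2.06 × 10^2 Pa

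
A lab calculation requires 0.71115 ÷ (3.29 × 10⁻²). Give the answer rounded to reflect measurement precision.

0.71115 ÷ (3.29 × 10⁻²) = 21.6155015198…
Multiplication/division keeps the fewest significant figures: 0.71115 → 5 s.f., 3.29 × 10⁻² → 3 s.f.; limit is 3.
Rounded to 3 significant figures: 21.6.

21.6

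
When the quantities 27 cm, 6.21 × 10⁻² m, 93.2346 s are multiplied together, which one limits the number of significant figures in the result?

27 cm

27 cm → 2 s.f.; 6.21 × 10⁻² m → 3 s.f.; 93.2346 s → 6 s.f.
The fewest is 2 significant figures, from 27 cm.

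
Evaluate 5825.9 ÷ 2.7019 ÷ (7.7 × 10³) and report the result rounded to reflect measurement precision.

2.8 × 10⁻¹

5825.9 ÷ 2.7019 ÷ (7.7 × 10³) = 0.280029012773…
Multiplication/division keeps the fewest significant figures: 5825.9 → 5 s.f., 2.7019 → 5 s.f., 7.7 × 10³ → 2 s.f.; limit is 2.
Rounded to 2 significant figures: 2.8 × 10⁻¹.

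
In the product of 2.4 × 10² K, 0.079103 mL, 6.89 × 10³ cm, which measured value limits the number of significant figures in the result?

2.4 × 10² K → 2 s.f.; 0.079103 mL → 5 s.f.; 6.89 × 10³ cm → 3 s.f.
The fewest is 2 significant figures, from 2.4 × 10² K.

2.4 × 10² K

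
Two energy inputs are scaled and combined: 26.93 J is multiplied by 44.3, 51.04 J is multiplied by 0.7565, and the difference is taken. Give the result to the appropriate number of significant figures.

1.15 × 10^3 J

26.93 × 44.3 = 1192.999 → 1.19 × 10^3 J (3 s.f., last digit at the 10^1 place).
51.04 × 0.7565 = 38.61176 → 38.61 J (4 s.f., last digit at the 10^-2 place).
Difference: 1154.38724 J; keep the coarser place, 10^1.
Result: 1.15 × 10^3 J.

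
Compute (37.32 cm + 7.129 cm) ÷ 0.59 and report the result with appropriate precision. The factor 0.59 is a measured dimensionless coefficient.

37.32 cm + 7.129 cm = 44.449 cm; the sum is limited to 2 decimal places (4 s.f.).
Carrying full precision, 44.449 ÷ 0.59 = 75.3372881356… cm; 0.59 has 2 s.f., so the result keeps min(4, 2) = 2 s.f.
Rounded to 2 significant figures: 75 cm.

75 cm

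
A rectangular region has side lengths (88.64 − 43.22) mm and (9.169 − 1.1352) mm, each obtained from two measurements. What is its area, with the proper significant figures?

88.64 − 43.22 = 45.42, limited to 2 d.p. → 4 s.f.; 9.169 − 1.1352 = 8.0338, limited to 3 d.p. → 4 s.f.
Carrying full precision, 45.42 × 8.0338 = 364.895196; keep min(4, 4) = 4 s.f.
Rounded to 4 significant figures: 364.9 mm².

364.9 mm²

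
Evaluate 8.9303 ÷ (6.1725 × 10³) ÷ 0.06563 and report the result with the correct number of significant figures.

0.02204

8.9303 ÷ (6.1725 × 10³) ÷ 0.06563 = 0.022044616385…
Multiplication/division keeps the fewest significant figures: 8.9303 → 5 s.f., 6.1725 × 10³ → 5 s.f., 0.06563 → 4 s.f.; limit is 4.
Rounded to 4 significant figures: 0.02204.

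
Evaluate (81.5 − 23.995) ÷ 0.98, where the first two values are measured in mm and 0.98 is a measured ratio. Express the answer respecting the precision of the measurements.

81.5 mm − 23.995 mm = 57.505 mm; the difference is limited to 1 decimal place (3 s.f.).
Carrying full precision, 57.505 ÷ 0.98 = 58.6785714286… mm; 0.98 has 2 s.f., so the result keeps min(3, 2) = 2 s.f.
Rounded to 2 significant figures: 59 mm.

59 mm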